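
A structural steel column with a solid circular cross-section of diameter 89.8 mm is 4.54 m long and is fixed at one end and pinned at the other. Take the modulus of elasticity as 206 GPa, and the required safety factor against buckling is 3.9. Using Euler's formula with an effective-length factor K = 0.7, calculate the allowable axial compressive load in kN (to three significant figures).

I = πd⁴/64 = π×89.8⁴/64 = 3.192×10^6 mm⁴.
Effective length L_e = KL = 0.7×4.54 m = 3178 mm.
Euler critical load P_cr = π²EI/L_e² = π²×206000×3.192×10^6/3178² = 642600 N.
P_allow = P_cr/n = 642600/3.9 = 164800 N.

P_allow = 165 kN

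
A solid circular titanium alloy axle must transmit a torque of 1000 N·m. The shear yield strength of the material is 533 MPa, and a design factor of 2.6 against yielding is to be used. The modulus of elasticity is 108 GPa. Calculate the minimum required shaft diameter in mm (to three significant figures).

d = 29.2 mm

Allowable shear stress τ_allow = 533/2.6 = 205.0 MPa.
For a solid shaft τ = 16T/(πd³), so d³ = 16T/(π τ_allow) = 16×1000000/(π×205.0) = 24840 mm³.
d = (24840)^(1/3) = 29.18 mm.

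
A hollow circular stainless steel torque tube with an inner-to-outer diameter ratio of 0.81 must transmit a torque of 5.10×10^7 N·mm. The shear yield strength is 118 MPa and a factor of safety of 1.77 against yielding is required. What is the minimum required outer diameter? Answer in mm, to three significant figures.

τ_allow = 118/1.77 = 66.67 MPa.
For a hollow shaft τ = 16T/[πd_o³(1−k⁴)] with k = 0.81, so 1−k⁴ = 0.5695.
d_o³ = 16T/[π τ_allow (1−k⁴)] = 16×5.1000×10^7/(π×66.67×0.5695) = 6.841×10^6 mm³.
d_o = 189.8 mm.

d_o = 190 mm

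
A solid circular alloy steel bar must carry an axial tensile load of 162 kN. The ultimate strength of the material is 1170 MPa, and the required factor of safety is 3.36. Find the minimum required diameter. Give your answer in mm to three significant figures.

d = 24.3 mm

Allowable stress σ_allow = 1170/3.36 = 348.2 MPa.
Required area A = F/σ_allow = 162000/348.2 = 465.2 mm².
A = πd²/4 → d = √(4A/π) = 24.34 mm.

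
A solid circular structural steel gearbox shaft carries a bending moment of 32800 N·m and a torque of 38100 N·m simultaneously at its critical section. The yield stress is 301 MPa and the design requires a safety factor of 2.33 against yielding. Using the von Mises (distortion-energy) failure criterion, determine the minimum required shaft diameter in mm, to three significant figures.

σ_allow = σ_y/n = 301/2.33 = 129.2 MPa.
For a solid shaft σ_b = 32M/(πd³) and τ = 16T/(πd³), so the von Mises stress is σ' = (16/πd³)·√(4M²+3T²).
√(4M²+3T²) = √(4×(3.280×10^7)² + 3×(3.810×10^7)²) = 9.305×10^7 N·mm.
d³ = 16×9.305×10^7/(π×129.2) = 3.668×10^6 mm³.
d = 154.2 mm.

d = 154 mm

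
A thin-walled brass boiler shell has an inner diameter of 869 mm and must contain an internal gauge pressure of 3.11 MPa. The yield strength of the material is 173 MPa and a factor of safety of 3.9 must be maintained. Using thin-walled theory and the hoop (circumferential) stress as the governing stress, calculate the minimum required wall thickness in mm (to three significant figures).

t = 30.5 mm

σ_allow = 173/3.9 = 44.36 MPa.
Hoop stress σ_h = pD/(2t), so t = pD/(2σ_allow) = 3.11×869/(2×44.36) = 30.46 mm.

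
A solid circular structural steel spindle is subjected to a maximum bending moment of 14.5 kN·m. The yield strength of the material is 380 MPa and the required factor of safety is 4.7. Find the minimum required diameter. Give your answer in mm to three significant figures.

σ_allow = 380/4.7 = 80.85 MPa.
For a solid circular section σ = 32M/(πd³), so d³ = 32M/(π σ_allow) = 32×1.4500×10^7/(π×80.85) = 1.827×10^6 mm³.
d = 122.2 mm.

d = 122 mm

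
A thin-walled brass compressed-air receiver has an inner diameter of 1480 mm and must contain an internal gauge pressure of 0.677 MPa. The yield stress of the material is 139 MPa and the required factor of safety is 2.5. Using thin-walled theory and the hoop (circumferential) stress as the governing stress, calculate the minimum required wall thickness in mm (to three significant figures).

t = 9.01 mm

σ_allow = 139/2.5 = 55.60 MPa.
Hoop stress σ_h = pD/(2t), so t = pD/(2σ_allow) = 0.677×1480/(2×55.60) = 9.010 mm.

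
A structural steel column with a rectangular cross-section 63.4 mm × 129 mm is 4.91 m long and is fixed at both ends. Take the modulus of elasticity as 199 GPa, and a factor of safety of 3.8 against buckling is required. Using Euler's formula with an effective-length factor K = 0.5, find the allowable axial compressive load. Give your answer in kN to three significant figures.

Buckling occurs about the weak axis: I_min = h·b³/12 = 129×63.4³/12 = 2.740×10^6 mm⁴ (b = 63.4 mm is the smaller dimension).
Effective length L_e = KL = 0.5×4.91 m = 2455 mm.
Euler critical load P_cr = π²EI/L_e² = π²×199000×2.740×10^6/2455² = 892700 N.
P_allow = P_cr/n = 892700/3.8 = 234900 N.

P_allow = 235 kN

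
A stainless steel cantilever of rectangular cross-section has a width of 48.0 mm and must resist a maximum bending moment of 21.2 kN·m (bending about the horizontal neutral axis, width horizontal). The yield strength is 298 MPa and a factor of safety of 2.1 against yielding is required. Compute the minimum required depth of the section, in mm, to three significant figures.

h = 137 mm

σ_allow = 298/2.1 = 141.9 MPa.
For a rectangular section σ = 6M/(bh²), so h² = 6M/(b σ_allow) = 6×2.1200×10^7/(48.0×141.9) = 18670 mm².
h = 136.7 mm.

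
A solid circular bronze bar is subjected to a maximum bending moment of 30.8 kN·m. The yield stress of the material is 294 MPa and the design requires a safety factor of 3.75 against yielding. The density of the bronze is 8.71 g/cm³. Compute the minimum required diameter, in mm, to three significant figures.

σ_allow = 294/3.75 = 78.40 MPa.
For a solid circular section σ = 32M/(πd³), so d³ = 32M/(π σ_allow) = 32×3.0800×10^7/(π×78.40) = 4.002×10^6 mm³.
d = 158.8 mm.

d = 159 mm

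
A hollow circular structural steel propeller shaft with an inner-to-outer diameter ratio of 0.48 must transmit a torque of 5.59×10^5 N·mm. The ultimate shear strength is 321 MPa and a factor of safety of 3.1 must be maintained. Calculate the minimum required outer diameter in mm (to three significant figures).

τ_allow = 321/3.1 = 103.5 MPa.
For a hollow shaft τ = 16T/[πd_o³(1−k⁴)] with k = 0.48, so 1−k⁴ = 0.9469.
d_o³ = 16T/[π τ_allow (1−k⁴)] = 16×559000/(π×103.5×0.9469) = 29040 mm³.
d_o = 30.74 mm.

d_o = 30.7 mm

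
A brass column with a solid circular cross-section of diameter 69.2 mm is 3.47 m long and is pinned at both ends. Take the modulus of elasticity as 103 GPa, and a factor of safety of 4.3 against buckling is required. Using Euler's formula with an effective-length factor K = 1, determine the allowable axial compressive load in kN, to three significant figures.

P_allow = 22.1 kN

I = πd⁴/64 = π×69.2⁴/64 = 1.126×10^6 mm⁴.
Effective length L_e = KL = 1×3.47 m = 3470 mm.
Euler critical load P_cr = π²EI/L_e² = π²×103000×1.126×10^6/3470² = 95030 N.
P_allow = P_cr/n = 95030/4.3 = 22100 N.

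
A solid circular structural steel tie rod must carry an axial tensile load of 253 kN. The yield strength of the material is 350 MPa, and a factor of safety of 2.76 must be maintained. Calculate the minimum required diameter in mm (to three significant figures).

d = 50.4 mm

Allowable stress σ_allow = 350/2.76 = 126.8 MPa.
Required area A = F/σ_allow = 253000/126.8 = 1995 mm².
A = πd²/4 → d = √(4A/π) = 50.40 mm.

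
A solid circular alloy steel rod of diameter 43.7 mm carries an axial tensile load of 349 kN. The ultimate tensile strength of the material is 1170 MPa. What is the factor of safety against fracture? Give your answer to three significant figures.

n = 5.03

A = πd²/4 = 1500 mm².
σ = F/A = 349000/1500 = 232.7 MPa.
n = 1170/232.7 = 5.028.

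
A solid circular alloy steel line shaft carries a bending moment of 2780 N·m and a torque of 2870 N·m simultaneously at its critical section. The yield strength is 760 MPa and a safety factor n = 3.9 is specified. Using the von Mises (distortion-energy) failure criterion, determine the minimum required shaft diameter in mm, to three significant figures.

σ_allow = σ_y/n = 760/3.9 = 194.9 MPa.
For a solid shaft σ_b = 32M/(πd³) and τ = 16T/(πd³), so the von Mises stress is σ' = (16/πd³)·√(4M²+3T²).
√(4M²+3T²) = √(4×(2.780×10^6)² + 3×(2.870×10^6)²) = 7.458×10^6 N·mm.
d³ = 16×7.458×10^6/(π×194.9) = 194900 mm³.
d = 57.98 mm.

d = 58.0 mm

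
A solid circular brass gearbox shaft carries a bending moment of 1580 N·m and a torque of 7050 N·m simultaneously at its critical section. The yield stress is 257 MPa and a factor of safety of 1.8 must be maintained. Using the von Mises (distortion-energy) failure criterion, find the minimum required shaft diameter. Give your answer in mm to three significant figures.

σ_allow = σ_y/n = 257/1.8 = 142.8 MPa.
For a solid shaft σ_b = 32M/(πd³) and τ = 16T/(πd³), so the von Mises stress is σ' = (16/πd³)·√(4M²+3T²).
√(4M²+3T²) = √(4×(1.580×10^6)² + 3×(7.050×10^6)²) = 1.261×10^7 N·mm.
d³ = 16×1.261×10^7/(π×142.8) = 449900 mm³.
d = 76.63 mm.

d = 76.6 mm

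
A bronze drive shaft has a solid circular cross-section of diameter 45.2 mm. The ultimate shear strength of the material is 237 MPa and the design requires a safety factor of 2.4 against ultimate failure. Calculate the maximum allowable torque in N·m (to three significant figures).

τ_allow = 237/2.4 = 98.75 MPa.
For a solid shaft T_allow = τ_allow·πd³/16; πd³/16 = π×45.2³/16 = 18130 mm³.
T_allow = 98.75×18130 = 1.791×10^6 N·mm = 1791 N·m.

T_allow = 1790 N·m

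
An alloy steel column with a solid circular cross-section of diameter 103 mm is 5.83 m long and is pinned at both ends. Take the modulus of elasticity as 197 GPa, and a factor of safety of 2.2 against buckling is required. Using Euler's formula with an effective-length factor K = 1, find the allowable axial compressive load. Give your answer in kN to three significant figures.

I = πd⁴/64 = π×103⁴/64 = 5.525×10^6 mm⁴.
Effective length L_e = KL = 1×5.83 m = 5830 mm.
Euler critical load P_cr = π²EI/L_e² = π²×197000×5.525×10^6/5830² = 316000 N.
P_allow = P_cr/n = 316000/2.2 = 143700 N.

P_allow = 144 kN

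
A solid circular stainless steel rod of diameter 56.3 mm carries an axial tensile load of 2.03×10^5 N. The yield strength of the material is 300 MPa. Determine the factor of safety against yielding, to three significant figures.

n = 3.68

A = πd²/4 = 2489 mm².
σ = F/A = 203000/2489 = 81.54 MPa.
n = 300/81.54 = 3.679.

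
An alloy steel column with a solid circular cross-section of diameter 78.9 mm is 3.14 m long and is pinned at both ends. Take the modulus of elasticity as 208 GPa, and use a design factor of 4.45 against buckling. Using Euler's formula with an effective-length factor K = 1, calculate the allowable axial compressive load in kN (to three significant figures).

P_allow = 89.0 kN

I = πd⁴/64 = π×78.9⁴/64 = 1.902×10^6 mm⁴.
Effective length L_e = KL = 1×3.14 m = 3140 mm.
Euler critical load P_cr = π²EI/L_e² = π²×208000×1.902×10^6/3140² = 396100 N.
P_allow = P_cr/n = 396100/4.45 = 89010 N.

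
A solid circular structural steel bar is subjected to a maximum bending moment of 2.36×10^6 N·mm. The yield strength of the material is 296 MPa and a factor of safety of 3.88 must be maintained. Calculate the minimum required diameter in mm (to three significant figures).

σ_allow = 296/3.88 = 76.29 MPa.
For a solid circular section σ = 32M/(πd³), so d³ = 32M/(π σ_allow) = 32×2360000/(π×76.29) = 315100 mm³.
d = 68.05 mm.

d = 68.0 mm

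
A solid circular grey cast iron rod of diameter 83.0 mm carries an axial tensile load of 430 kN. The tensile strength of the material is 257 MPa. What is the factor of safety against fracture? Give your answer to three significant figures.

n = 3.23

A = πd²/4 = 5411 mm².
σ = F/A = 430000/5411 = 79.47 MPa.
n = 257/79.47 = 3.234.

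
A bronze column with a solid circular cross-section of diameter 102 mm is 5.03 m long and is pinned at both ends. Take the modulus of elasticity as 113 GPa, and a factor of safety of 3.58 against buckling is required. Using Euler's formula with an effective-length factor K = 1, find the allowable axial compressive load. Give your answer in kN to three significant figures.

I = πd⁴/64 = π×102⁴/64 = 5.313×10^6 mm⁴.
Effective length L_e = KL = 1×5.03 m = 5030 mm.
Euler critical load P_cr = π²EI/L_e² = π²×113000×5.313×10^6/5030² = 234200 N.
P_allow = P_cr/n = 234200/3.58 = 65420 N.

P_allow = 65.4 kN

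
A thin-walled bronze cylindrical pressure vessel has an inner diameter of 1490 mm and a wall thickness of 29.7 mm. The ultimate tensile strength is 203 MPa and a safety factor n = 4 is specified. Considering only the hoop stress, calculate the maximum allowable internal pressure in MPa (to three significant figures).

p_allow = 2.02 MPa

σ_allow = 203/4 = 50.75 MPa.
σ_h = pD/(2t) → p_allow = 2σ_allow t/D = 2×50.75×29.7/1490 = 2.023 MPa.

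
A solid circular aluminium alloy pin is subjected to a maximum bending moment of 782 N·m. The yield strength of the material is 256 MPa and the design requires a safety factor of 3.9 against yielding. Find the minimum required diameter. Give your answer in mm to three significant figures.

σ_allow = 256/3.9 = 65.64 MPa.
For a solid circular section σ = 32M/(πd³), so d³ = 32M/(π σ_allow) = 32×782000/(π×65.64) = 121300 mm³.
d = 49.51 mm.

d = 49.5 mm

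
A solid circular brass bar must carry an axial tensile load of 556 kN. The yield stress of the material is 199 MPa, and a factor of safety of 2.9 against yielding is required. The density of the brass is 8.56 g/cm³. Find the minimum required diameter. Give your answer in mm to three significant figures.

Allowable stress σ_allow = 199/2.9 = 68.62 MPa.
Required area A = F/σ_allow = 556000/68.62 = 8103 mm².
A = πd²/4 → d = √(4A/π) = 101.6 mm.

d = 102 mm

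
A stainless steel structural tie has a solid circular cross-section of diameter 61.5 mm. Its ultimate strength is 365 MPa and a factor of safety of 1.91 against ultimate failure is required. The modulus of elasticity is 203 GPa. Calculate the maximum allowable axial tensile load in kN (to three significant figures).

σ_allow = 365/1.91 = 191.1 MPa.
A = πd²/4 = π×61.5²/4 = 2971 mm².
F_allow = σ_allow × A = 191.1×2971 = 567700 N.

F_allow = 568 kN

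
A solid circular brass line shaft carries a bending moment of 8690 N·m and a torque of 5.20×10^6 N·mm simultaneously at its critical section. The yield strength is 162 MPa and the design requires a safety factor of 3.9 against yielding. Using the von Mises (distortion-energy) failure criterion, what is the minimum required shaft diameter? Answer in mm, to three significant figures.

d = 134 mm

σ_allow = σ_y/n = 162/3.9 = 41.54 MPa.
For a solid shaft σ_b = 32M/(πd³) and τ = 16T/(πd³), so the von Mises stress is σ' = (16/πd³)·√(4M²+3T²).
√(4M²+3T²) = √(4×(8.690×10^6)² + 3×(5.200×10^6)²) = 1.958×10^7 N·mm.
d³ = 16×1.958×10^7/(π×41.54) = 2.400×10^6 mm³.
d = 133.9 mm.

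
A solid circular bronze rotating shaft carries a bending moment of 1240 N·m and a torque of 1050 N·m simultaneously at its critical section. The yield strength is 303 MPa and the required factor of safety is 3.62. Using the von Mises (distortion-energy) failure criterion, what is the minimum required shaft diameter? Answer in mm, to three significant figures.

d = 57.2 mm

σ_allow = σ_y/n = 303/3.62 = 83.70 MPa.
For a solid shaft σ_b = 32M/(πd³) and τ = 16T/(πd³), so the von Mises stress is σ' = (16/πd³)·√(4M²+3T²).
√(4M²+3T²) = √(4×(1.240×10^6)² + 3×(1.050×10^6)²) = 3.075×10^6 N·mm.
d³ = 16×3.075×10^6/(π×83.70) = 187100 mm³.
d = 57.20 mm.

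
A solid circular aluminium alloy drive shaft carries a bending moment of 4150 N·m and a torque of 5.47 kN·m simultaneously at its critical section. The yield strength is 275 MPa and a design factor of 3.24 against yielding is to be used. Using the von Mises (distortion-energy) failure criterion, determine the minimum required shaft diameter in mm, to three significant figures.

σ_allow = σ_y/n = 275/3.24 = 84.88 MPa.
For a solid shaft σ_b = 32M/(πd³) and τ = 16T/(πd³), so the von Mises stress is σ' = (16/πd³)·√(4M²+3T²).
√(4M²+3T²) = √(4×(4.150×10^6)² + 3×(5.470×10^6)²) = 1.260×10^7 N·mm.
d³ = 16×1.260×10^7/(π×84.88) = 755800 mm³.
d = 91.09 mm.

d = 91.1 mm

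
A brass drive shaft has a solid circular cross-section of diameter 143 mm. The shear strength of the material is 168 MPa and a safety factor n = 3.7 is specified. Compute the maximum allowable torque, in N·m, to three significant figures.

τ_allow = 168/3.7 = 45.41 MPa.
For a solid shaft T_allow = τ_allow·πd³/16; πd³/16 = π×143³/16 = 574200 mm³.
T_allow = 45.41×574200 = 2.607×10^7 N·mm = 26070 N·m.

T_allow = 26100 N·m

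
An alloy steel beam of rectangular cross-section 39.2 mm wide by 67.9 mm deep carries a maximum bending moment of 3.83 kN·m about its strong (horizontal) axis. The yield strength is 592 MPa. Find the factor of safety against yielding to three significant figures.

Section modulus S = bh²/6 = 39.2×67.9²/6 = 30120 mm³.
σ = M/S = 3830000/30120 = 127.2 MPa.
n = 592/127.2 = 4.656.

n = 4.66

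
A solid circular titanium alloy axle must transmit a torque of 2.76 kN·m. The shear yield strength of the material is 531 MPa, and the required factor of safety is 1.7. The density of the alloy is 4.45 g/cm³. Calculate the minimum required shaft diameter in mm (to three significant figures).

d = 35.6 mm

Allowable shear stress τ_allow = 531/1.7 = 312.4 MPa.
For a solid shaft τ = 16T/(πd³), so d³ = 16T/(π τ_allow) = 16×2760000/(π×312.4) = 45000 mm³.
d = (45000)^(1/3) = 35.57 mm.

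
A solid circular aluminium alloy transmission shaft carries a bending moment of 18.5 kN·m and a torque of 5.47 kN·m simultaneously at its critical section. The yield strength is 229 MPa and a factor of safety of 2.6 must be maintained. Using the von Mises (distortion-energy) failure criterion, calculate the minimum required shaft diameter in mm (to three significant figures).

d = 130 mm

σ_allow = σ_y/n = 229/2.6 = 88.08 MPa.
For a solid shaft σ_b = 32M/(πd³) and τ = 16T/(πd³), so the von Mises stress is σ' = (16/πd³)·√(4M²+3T²).
√(4M²+3T²) = √(4×(1.850×10^7)² + 3×(5.470×10^6)²) = 3.819×10^7 N·mm.
d³ = 16×3.819×10^7/(π×88.08) = 2.209×10^6 mm³.
d = 130.2 mm.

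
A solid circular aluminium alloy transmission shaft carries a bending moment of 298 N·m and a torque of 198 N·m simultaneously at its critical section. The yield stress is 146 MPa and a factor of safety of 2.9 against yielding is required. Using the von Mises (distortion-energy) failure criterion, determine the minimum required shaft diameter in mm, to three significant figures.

σ_allow = σ_y/n = 146/2.9 = 50.34 MPa.
For a solid shaft σ_b = 32M/(πd³) and τ = 16T/(πd³), so the von Mises stress is σ' = (16/πd³)·√(4M²+3T²).
√(4M²+3T²) = √(4×(298000)² + 3×(198000)²) = 687600 N·mm.
d³ = 16×687600/(π×50.34) = 69560 mm³.
d = 41.13 mm.

d = 41.1 mm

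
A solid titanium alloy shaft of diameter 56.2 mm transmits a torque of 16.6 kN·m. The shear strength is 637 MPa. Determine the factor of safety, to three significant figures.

n = 1.34

τ = 16T/(πd³) = 16×1.6600×10^7/(π×56.2³) = 476.3 MPa.
n = τ_limit/τ = 637/476.3 = 1.337.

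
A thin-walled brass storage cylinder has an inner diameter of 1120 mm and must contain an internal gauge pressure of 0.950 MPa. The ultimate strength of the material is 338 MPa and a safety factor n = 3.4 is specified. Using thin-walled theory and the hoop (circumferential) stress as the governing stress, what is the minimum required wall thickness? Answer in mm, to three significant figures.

t = 5.35 mm

σ_allow = 338/3.4 = 99.41 MPa.
Hoop stress σ_h = pD/(2t), so t = pD/(2σ_allow) = 0.950×1120/(2×99.41) = 5.351 mm.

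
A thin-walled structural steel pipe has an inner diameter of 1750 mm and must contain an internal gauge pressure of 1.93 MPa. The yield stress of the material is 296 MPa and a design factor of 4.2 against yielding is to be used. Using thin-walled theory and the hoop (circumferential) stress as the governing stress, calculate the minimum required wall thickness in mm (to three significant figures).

σ_allow = 296/4.2 = 70.48 MPa.
Hoop stress σ_h = pD/(2t), so t = pD/(2σ_allow) = 1.93×1750/(2×70.48) = 23.96 mm.

t = 24.0 mm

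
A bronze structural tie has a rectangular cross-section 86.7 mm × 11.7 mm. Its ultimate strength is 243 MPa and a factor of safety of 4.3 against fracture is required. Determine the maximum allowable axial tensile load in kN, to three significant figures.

σ_allow = 243/4.3 = 56.51 MPa.
A = 86.7×11.7 = 1014 mm².
F_allow = σ_allow × A = 56.51×1014 = 57320 N.

F_allow = 57.3 kN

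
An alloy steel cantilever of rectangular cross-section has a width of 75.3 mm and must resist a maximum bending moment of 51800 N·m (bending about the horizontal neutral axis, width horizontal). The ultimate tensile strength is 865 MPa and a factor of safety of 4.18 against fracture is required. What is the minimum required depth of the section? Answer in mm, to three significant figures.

h = 141 mm

σ_allow = 865/4.18 = 206.9 MPa.
For a rectangular section σ = 6M/(bh²), so h² = 6M/(b σ_allow) = 6×5.1800×10^7/(75.3×206.9) = 19950 mm².
h = 141.2 mm.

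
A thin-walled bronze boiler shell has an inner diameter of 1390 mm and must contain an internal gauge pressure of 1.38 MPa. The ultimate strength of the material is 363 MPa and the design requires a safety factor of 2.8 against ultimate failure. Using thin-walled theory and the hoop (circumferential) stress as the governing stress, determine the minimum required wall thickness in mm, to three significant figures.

t = 7.40 mm

σ_allow = 363/2.8 = 129.6 MPa.
Hoop stress σ_h = pD/(2t), so t = pD/(2σ_allow) = 1.38×1390/(2×129.6) = 7.398 mm.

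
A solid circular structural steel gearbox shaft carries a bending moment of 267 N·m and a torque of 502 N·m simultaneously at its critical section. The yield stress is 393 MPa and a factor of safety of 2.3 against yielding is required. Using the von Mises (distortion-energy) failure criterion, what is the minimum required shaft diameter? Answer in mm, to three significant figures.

d = 31.2 mm

σ_allow = σ_y/n = 393/2.3 = 170.9 MPa.
For a solid shaft σ_b = 32M/(πd³) and τ = 16T/(πd³), so the von Mises stress is σ' = (16/πd³)·√(4M²+3T²).
√(4M²+3T²) = √(4×(267000)² + 3×(502000)²) = 1.020×10^6 N·mm.
d³ = 16×1.020×10^6/(π×170.9) = 30410 mm³.
d = 31.21 mm.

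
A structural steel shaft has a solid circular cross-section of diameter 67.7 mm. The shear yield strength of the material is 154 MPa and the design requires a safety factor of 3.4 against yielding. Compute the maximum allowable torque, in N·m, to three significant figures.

T_allow = 2760 N·m

τ_allow = 154/3.4 = 45.29 MPa.
For a solid shaft T_allow = τ_allow·πd³/16; πd³/16 = π×67.7³/16 = 60930 mm³.
T_allow = 45.29×60930 = 2.760×10^6 N·mm = 2760 N·m.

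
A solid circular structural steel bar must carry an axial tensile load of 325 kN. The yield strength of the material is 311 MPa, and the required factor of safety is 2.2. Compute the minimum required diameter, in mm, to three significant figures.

Allowable stress σ_allow = 311/2.2 = 141.4 MPa.
Required area A = F/σ_allow = 325000/141.4 = 2299 mm².
A = πd²/4 → d = √(4A/π) = 54.10 mm.

d = 54.1 mm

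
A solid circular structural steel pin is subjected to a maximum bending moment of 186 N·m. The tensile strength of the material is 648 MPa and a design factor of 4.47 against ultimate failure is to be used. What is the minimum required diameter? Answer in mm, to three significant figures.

d = 23.6 mm

σ_allow = 648/4.47 = 145.0 MPa.
For a solid circular section σ = 32M/(πd³), so d³ = 32M/(π σ_allow) = 32×186000/(π×145.0) = 13070 mm³.
d = 23.55 mm.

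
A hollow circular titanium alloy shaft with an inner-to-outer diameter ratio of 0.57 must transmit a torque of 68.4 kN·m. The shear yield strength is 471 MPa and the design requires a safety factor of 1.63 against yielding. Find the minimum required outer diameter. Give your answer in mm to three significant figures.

d_o = 110 mm

τ_allow = 471/1.63 = 289.0 MPa.
For a hollow shaft τ = 16T/[πd_o³(1−k⁴)] with k = 0.57, so 1−k⁴ = 0.8944.
d_o³ = 16T/[π τ_allow (1−k⁴)] = 16×6.8400×10^7/(π×289.0×0.8944) = 1.348×10^6 mm³.
d_o = 110.5 mm.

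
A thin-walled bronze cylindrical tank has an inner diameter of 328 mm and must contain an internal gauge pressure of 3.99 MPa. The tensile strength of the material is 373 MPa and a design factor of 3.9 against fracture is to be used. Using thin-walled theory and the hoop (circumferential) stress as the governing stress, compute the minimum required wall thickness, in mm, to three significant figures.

t = 6.84 mm

σ_allow = 373/3.9 = 95.64 MPa.
Hoop stress σ_h = pD/(2t), so t = pD/(2σ_allow) = 3.99×328/(2×95.64) = 6.842 mm.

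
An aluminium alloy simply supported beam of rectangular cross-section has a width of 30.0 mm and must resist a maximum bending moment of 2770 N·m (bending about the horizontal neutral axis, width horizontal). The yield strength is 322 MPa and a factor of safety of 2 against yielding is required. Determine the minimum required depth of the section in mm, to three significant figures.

h = 58.7 mm

σ_allow = 322/2 = 161.0 MPa.
For a rectangular section σ = 6M/(bh²), so h² = 6M/(b σ_allow) = 6×2770000/(30.0×161.0) = 3441 mm².
h = 58.66 mm.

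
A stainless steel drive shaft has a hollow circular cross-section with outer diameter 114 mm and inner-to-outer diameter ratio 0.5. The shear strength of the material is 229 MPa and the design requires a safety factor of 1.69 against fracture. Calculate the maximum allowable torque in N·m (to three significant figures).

τ_allow = 229/1.69 = 135.5 MPa.
For a hollow shaft T_allow = τ_allow·πd_o³(1−k⁴)/16 with 1−k⁴ = 0.9375, so πd_o³(1−k⁴)/16 = 272700 mm³.
T_allow = 135.5×272700 = 3.695×10^7 N·mm = 36950 N·m.

T_allow = 37000 N·m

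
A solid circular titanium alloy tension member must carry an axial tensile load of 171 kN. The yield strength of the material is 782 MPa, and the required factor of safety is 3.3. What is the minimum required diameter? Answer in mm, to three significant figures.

d = 30.3 mm

Allowable stress σ_allow = 782/3.3 = 237.0 MPa.
Required area A = F/σ_allow = 171000/237.0 = 721.6 mm².
A = πd²/4 → d = √(4A/π) = 30.31 mm.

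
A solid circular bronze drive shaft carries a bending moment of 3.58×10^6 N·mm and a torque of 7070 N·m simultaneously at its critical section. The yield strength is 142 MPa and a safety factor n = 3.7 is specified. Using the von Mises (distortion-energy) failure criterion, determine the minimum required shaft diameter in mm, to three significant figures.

σ_allow = σ_y/n = 142/3.7 = 38.38 MPa.
For a solid shaft σ_b = 32M/(πd³) and τ = 16T/(πd³), so the von Mises stress is σ' = (16/πd³)·√(4M²+3T²).
√(4M²+3T²) = √(4×(3.580×10^6)² + 3×(7.070×10^6)²) = 1.419×10^7 N·mm.
d³ = 16×1.419×10^7/(π×38.38) = 1.882×10^6 mm³.
d = 123.5 mm.

d = 123 mm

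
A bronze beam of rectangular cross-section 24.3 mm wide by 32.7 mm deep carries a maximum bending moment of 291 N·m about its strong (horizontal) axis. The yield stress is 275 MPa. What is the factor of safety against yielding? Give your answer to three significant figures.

n = 4.09

Section modulus S = bh²/6 = 24.3×32.7²/6 = 4331 mm³.
σ = M/S = 291000/4331 = 67.20 MPa.
n = 275/67.20 = 4.093.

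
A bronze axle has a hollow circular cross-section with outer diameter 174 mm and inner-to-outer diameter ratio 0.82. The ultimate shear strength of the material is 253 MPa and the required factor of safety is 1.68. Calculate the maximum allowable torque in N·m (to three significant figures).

T_allow = 85300 N·m

τ_allow = 253/1.68 = 150.6 MPa.
For a hollow shaft T_allow = τ_allow·πd_o³(1−k⁴)/16 with 1−k⁴ = 0.5479, so πd_o³(1−k⁴)/16 = 566700 mm³.
T_allow = 150.6×566700 = 8.534×10^7 N·mm = 85340 N·m.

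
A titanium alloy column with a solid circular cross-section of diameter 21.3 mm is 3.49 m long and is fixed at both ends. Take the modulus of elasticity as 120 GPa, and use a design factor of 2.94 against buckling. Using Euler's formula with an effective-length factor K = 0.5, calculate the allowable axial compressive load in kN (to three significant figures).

I = πd⁴/64 = π×21.3⁴/64 = 10100 mm⁴.
Effective length L_e = KL = 0.5×3.49 m = 1745 mm.
Euler critical load P_cr = π²EI/L_e² = π²×120000×10100/1745² = 3930 N.
P_allow = P_cr/n = 3930/2.94 = 1337 N.

P_allow = 1.34 kN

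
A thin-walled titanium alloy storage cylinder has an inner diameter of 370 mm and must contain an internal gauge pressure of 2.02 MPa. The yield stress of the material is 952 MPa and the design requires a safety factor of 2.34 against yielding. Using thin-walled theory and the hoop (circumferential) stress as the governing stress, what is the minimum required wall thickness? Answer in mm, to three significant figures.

σ_allow = 952/2.34 = 406.8 MPa.
Hoop stress σ_h = pD/(2t), so t = pD/(2σ_allow) = 2.02×370/(2×406.8) = 0.9185 mm.

t = 0.919 mm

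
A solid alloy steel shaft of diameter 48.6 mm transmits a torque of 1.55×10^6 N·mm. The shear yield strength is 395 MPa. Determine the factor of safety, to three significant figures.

τ = 16T/(πd³) = 16×1550000/(π×48.6³) = 68.77 MPa.
n = τ_limit/τ = 395/68.77 = 5.744.

n = 5.74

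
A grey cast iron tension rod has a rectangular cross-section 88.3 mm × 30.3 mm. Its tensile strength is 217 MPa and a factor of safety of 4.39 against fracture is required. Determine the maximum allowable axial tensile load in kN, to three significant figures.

F_allow = 132 kN

σ_allow = 217/4.39 = 49.43 MPa.
A = 88.3×30.3 = 2675 mm².
F_allow = σ_allow × A = 49.43×2675 = 132300 N.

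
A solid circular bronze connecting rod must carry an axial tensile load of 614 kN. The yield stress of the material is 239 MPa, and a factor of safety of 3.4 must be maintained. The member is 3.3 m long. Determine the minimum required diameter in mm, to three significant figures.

d = 105 mm

Allowable stress σ_allow = 239/3.4 = 70.29 MPa.
Required area A = F/σ_allow = 614000/70.29 = 8735 mm².
A = πd²/4 → d = √(4A/π) = 105.5 mm.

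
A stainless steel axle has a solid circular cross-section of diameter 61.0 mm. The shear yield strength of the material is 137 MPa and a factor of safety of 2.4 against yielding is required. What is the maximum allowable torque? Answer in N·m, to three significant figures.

T_allow = 2540 N·m

τ_allow = 137/2.4 = 57.08 MPa.
For a solid shaft T_allow = τ_allow·πd³/16; πd³/16 = π×61.0³/16 = 44570 mm³.
T_allow = 57.08×44570 = 2.544×10^6 N·mm = 2544 N·m.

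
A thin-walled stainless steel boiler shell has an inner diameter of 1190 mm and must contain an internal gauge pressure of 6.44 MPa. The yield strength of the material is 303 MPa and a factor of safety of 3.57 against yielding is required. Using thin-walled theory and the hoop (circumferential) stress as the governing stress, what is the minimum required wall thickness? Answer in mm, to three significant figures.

t = 45.1 mm

σ_allow = 303/3.57 = 84.87 MPa.
Hoop stress σ_h = pD/(2t), so t = pD/(2σ_allow) = 6.44×1190/(2×84.87) = 45.15 mm.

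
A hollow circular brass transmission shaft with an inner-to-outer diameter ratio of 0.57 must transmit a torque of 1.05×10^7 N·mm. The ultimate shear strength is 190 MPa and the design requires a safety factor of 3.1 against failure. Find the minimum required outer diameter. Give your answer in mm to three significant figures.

d_o = 99.2 mm

τ_allow = 190/3.1 = 61.29 MPa.
For a hollow shaft τ = 16T/[πd_o³(1−k⁴)] with k = 0.57, so 1−k⁴ = 0.8944.
d_o³ = 16T/[π τ_allow (1−k⁴)] = 16×1.0500×10^7/(π×61.29×0.8944) = 975500 mm³.
d_o = 99.18 mm.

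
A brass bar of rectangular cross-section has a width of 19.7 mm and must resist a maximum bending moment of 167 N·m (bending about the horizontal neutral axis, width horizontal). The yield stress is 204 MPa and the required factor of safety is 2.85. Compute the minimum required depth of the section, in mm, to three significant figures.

σ_allow = 204/2.85 = 71.58 MPa.
For a rectangular section σ = 6M/(bh²), so h² = 6M/(b σ_allow) = 6×167000/(19.7×71.58) = 710.6 mm².
h = 26.66 mm.

h = 26.7 mm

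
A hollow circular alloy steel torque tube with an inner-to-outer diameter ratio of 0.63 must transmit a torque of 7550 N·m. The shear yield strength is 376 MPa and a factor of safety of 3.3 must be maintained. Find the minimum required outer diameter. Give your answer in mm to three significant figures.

τ_allow = 376/3.3 = 113.9 MPa.
For a hollow shaft τ = 16T/[πd_o³(1−k⁴)] with k = 0.63, so 1−k⁴ = 0.8425.
d_o³ = 16T/[π τ_allow (1−k⁴)] = 16×7550000/(π×113.9×0.8425) = 400600 mm³.
d_o = 73.72 mm.

d_o = 73.7 mm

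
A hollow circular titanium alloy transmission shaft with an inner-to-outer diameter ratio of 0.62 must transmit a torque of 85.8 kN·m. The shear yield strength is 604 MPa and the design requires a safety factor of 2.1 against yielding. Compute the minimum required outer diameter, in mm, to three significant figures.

τ_allow = 604/2.1 = 287.6 MPa.
For a hollow shaft τ = 16T/[πd_o³(1−k⁴)] with k = 0.62, so 1−k⁴ = 0.8522.
d_o³ = 16T/[π τ_allow (1−k⁴)] = 16×8.5800×10^7/(π×287.6×0.8522) = 1.783×10^6 mm³.
d_o = 121.3 mm.

d_o = 121 mm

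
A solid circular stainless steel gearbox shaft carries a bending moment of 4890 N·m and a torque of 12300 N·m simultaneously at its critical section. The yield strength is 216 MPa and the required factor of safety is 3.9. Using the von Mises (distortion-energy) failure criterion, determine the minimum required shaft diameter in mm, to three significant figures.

σ_allow = σ_y/n = 216/3.9 = 55.38 MPa.
For a solid shaft σ_b = 32M/(πd³) and τ = 16T/(πd³), so the von Mises stress is σ' = (16/πd³)·√(4M²+3T²).
√(4M²+3T²) = √(4×(4.890×10^6)² + 3×(1.230×10^7)²) = 2.344×10^7 N·mm.
d³ = 16×2.344×10^7/(π×55.38) = 2.156×10^6 mm³.
d = 129.2 mm.

d = 129 mm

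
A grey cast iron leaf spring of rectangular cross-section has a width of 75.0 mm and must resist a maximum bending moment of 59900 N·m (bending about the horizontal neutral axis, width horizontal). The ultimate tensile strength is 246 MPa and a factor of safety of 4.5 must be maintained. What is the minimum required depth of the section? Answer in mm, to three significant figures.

σ_allow = 246/4.5 = 54.67 MPa.
For a rectangular section σ = 6M/(bh²), so h² = 6M/(b σ_allow) = 6×5.9900×10^7/(75.0×54.67) = 87660 mm².
h = 296.1 mm.

h = 296 mm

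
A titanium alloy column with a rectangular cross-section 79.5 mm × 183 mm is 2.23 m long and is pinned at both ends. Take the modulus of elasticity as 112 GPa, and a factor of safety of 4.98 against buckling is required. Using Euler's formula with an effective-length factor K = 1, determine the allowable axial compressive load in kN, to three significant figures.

Buckling occurs about the weak axis: I_min = h·b³/12 = 183×79.5³/12 = 7.663×10^6 mm⁴ (b = 79.5 mm is the smaller dimension).
Effective length L_e = KL = 1×2.23 m = 2230 mm.
Euler critical load P_cr = π²EI/L_e² = π²×112000×7.663×10^6/2230² = 1.703×10^6 N.
P_allow = P_cr/n = 1.703×10^6/4.98 = 342000 N.

P_allow = 342 kN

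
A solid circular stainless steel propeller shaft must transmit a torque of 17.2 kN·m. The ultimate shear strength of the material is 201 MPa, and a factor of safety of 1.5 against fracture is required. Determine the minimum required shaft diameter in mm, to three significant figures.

Allowable shear stress τ_allow = 201/1.5 = 134.0 MPa.
For a solid shaft τ = 16T/(πd³), so d³ = 16T/(π τ_allow) = 16×1.7200×10^7/(π×134.0) = 653700 mm³.
d = (653700)^(1/3) = 86.79 mm.

d = 86.8 mm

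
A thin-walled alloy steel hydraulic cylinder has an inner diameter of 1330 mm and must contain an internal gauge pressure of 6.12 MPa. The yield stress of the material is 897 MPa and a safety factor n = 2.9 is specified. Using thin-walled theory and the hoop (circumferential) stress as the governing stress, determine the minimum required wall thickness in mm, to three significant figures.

t = 13.2 mm

σ_allow = 897/2.9 = 309.3 MPa.
Hoop stress σ_h = pD/(2t), so t = pD/(2σ_allow) = 6.12×1330/(2×309.3) = 13.16 mm.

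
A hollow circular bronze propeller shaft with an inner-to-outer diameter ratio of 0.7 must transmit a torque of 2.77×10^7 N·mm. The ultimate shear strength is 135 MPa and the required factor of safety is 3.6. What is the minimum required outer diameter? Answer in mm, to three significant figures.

d_o = 170 mm

τ_allow = 135/3.6 = 37.50 MPa.
For a hollow shaft τ = 16T/[πd_o³(1−k⁴)] with k = 0.7, so 1−k⁴ = 0.7599.
d_o³ = 16T/[π τ_allow (1−k⁴)] = 16×2.7700×10^7/(π×37.50×0.7599) = 4.951×10^6 mm³.
d_o = 170.4 mm.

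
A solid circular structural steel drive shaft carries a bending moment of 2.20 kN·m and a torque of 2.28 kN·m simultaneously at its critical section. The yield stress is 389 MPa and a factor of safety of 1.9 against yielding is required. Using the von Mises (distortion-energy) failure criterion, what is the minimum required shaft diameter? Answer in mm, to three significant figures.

d = 52.8 mm

σ_allow = σ_y/n = 389/1.9 = 204.7 MPa.
For a solid shaft σ_b = 32M/(πd³) and τ = 16T/(πd³), so the von Mises stress is σ' = (16/πd³)·√(4M²+3T²).
√(4M²+3T²) = √(4×(2.200×10^6)² + 3×(2.280×10^6)²) = 5.912×10^6 N·mm.
d³ = 16×5.912×10^6/(π×204.7) = 147100 mm³.
d = 52.78 mm.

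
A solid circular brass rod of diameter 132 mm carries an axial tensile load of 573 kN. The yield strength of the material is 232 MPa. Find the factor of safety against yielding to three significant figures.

A = πd²/4 = 13680 mm².
σ = F/A = 573000/13680 = 41.87 MPa.
n = 232/41.87 = 5.541.

n = 5.54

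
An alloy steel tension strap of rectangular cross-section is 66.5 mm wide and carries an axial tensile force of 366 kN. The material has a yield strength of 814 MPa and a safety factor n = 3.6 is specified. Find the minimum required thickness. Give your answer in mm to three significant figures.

σ_allow = 814/3.6 = 226.1 MPa.
Required area A = F/σ_allow = 366000/226.1 = 1619 mm².
t = A/w = 1619/66.5 = 24.34 mm.

t = 24.3 mm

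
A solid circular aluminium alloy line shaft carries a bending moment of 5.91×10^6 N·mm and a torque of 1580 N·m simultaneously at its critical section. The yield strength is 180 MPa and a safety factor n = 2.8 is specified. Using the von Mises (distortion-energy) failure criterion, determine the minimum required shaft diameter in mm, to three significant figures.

σ_allow = σ_y/n = 180/2.8 = 64.29 MPa.
For a solid shaft σ_b = 32M/(πd³) and τ = 16T/(πd³), so the von Mises stress is σ' = (16/πd³)·√(4M²+3T²).
√(4M²+3T²) = √(4×(5.910×10^6)² + 3×(1.580×10^6)²) = 1.213×10^7 N·mm.
d³ = 16×1.213×10^7/(π×64.29) = 961200 mm³.
d = 98.69 mm.

d = 98.7 mm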